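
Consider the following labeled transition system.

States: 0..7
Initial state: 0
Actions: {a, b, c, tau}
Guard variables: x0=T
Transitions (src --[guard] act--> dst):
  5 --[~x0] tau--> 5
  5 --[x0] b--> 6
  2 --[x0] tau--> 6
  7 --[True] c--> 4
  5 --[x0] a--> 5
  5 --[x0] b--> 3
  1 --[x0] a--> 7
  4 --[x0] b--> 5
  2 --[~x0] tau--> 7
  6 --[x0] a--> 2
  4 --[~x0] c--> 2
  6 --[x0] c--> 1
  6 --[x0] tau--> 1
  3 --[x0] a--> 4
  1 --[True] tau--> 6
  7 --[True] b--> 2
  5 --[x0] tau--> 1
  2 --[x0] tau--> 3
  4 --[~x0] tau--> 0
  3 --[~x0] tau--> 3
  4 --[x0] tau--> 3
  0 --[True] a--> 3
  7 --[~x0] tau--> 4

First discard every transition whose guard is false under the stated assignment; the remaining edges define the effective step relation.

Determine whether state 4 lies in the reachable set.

Answer: REACHABLE

Analysis:
17 transition(s) survive guard evaluation.
depth 0: {0}
depth 1: {3}  cumulative {0,3}
depth 2: {4}  cumulative {0,3,4}
depth 3: {5}  cumulative {0,3,4,5}
depth 4: {1,6}  cumulative {0,1,3,4,5,6}
depth 5: {2,7}  cumulative {0,1,2,3,4,5,6,7}
Reach set: {0,1,2,3,4,5,6,7}
Path to 4: a·a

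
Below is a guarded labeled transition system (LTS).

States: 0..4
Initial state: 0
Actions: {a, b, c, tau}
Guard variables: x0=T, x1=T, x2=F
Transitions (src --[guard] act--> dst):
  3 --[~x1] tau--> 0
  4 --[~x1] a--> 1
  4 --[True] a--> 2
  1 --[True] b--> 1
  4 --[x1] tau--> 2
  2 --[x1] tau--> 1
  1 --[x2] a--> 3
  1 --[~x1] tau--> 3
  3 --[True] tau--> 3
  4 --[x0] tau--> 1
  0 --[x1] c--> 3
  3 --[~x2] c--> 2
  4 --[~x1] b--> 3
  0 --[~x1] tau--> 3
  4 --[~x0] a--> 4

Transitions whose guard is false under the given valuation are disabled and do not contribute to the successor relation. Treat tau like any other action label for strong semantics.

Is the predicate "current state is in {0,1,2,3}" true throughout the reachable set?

Allowed set {0,1,2,3}
R = {0,1,2,3}
  0: ✓
  1: ✓
  2: ✓
  3: ✓

Answer: INVARIANT HOLDS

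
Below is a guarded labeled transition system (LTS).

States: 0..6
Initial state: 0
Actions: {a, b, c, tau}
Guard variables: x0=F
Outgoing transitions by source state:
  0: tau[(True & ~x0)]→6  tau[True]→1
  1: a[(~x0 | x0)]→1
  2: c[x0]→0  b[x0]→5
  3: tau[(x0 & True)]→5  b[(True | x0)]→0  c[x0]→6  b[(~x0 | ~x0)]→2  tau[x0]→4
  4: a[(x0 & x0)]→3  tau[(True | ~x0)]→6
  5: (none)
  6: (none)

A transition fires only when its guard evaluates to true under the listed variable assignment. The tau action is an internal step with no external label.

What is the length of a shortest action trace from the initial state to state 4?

Answer: UNREACHABLE

Trace:
BFS to 4:
  Layer 0: {0}
  Layer 1: {1,6}
4 never appears.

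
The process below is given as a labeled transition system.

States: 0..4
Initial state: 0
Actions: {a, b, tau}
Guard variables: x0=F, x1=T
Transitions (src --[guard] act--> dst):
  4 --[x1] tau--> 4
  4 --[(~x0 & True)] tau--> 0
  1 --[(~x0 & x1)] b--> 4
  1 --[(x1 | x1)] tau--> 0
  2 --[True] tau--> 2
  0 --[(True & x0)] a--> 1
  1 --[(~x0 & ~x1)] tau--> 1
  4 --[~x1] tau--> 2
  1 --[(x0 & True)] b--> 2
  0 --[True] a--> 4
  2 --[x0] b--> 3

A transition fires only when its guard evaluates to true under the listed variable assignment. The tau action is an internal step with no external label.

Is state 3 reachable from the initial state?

Answer: UNREACHABLE

Trace:
6 transition(s) survive guard evaluation.
depth 0: {0}
depth 1: {4}  now seen {0,4}
Reachable = {0,4}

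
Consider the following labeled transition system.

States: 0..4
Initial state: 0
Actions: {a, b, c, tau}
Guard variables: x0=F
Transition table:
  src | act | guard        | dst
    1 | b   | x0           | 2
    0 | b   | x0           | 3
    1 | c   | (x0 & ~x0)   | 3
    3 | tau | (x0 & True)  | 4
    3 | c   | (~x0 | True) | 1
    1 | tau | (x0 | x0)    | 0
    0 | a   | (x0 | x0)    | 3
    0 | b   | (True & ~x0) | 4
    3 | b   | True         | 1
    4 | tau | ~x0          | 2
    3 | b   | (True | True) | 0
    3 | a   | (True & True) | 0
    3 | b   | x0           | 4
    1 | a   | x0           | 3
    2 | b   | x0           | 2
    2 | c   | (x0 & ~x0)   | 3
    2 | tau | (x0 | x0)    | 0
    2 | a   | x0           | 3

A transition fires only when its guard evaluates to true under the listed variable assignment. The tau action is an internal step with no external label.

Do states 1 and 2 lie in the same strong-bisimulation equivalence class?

Refine partition for ~:
  π0 = {{0,1,2,3,4}}
  π1 = {{0},{1,2},{3},{4}}
Fixed point at round 2; 4 class(es).
1∈{1,2}, 2∈{1,2}

Answer: BISIMILAR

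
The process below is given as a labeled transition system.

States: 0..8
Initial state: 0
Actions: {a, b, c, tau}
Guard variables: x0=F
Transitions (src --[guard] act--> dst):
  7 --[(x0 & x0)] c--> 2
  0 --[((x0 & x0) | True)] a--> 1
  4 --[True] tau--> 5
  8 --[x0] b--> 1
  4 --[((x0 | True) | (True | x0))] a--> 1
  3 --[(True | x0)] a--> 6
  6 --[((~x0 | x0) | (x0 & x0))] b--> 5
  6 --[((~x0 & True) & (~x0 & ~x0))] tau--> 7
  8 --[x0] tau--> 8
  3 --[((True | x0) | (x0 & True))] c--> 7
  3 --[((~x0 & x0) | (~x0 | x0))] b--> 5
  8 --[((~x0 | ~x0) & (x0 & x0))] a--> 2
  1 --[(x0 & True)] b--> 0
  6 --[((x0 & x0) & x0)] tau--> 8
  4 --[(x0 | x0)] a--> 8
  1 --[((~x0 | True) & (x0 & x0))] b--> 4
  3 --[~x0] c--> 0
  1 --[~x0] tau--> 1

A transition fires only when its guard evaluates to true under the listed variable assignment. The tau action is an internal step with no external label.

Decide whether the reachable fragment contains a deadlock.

Answer: DEADLOCK-FREE

Working:
Reachable = {0,1}
  0: a→1  [1 out]
  1: tau→1  [1 out]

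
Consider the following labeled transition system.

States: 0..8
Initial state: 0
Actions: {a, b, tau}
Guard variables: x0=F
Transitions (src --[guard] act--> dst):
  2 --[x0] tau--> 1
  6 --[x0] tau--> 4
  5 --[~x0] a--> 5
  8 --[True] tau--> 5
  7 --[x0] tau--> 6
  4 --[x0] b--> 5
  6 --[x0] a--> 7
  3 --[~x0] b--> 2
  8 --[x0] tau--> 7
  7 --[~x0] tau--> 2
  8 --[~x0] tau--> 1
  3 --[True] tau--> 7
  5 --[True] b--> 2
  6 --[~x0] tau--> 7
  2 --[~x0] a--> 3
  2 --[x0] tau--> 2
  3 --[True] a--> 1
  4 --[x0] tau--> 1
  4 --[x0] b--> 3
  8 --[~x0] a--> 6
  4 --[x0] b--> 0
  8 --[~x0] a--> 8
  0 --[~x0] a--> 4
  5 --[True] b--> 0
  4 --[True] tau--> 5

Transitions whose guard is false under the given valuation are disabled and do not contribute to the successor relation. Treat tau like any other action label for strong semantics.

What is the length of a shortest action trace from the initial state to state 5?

Answer: 2

Working:
BFS to 5:
  L0 = {0}
  L1 = {4}
  L2 = {5}
first hit 5 at d=2 via a·tau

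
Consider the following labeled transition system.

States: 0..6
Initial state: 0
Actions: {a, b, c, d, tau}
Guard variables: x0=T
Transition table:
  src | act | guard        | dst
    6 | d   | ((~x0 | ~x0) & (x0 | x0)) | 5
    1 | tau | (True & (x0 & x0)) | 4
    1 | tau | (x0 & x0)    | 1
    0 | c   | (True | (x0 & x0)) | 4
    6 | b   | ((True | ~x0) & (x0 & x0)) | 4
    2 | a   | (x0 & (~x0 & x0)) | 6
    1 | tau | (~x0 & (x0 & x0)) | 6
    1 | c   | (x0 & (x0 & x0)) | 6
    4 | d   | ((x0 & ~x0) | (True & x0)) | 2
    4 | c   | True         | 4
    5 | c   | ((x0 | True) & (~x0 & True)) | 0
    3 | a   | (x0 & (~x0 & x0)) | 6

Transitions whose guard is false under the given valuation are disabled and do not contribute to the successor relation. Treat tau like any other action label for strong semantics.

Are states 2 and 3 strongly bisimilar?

Refine partition for ~:
  round 0: {{0,1,2,3,4,5,6}}
  round 1: {{0},{1},{2,3,5},{4},{6}}
5 equivalence class(es) (converged in 2)
[2]={2,3,5}  [3]={2,3,5}

Answer: BISIMILAR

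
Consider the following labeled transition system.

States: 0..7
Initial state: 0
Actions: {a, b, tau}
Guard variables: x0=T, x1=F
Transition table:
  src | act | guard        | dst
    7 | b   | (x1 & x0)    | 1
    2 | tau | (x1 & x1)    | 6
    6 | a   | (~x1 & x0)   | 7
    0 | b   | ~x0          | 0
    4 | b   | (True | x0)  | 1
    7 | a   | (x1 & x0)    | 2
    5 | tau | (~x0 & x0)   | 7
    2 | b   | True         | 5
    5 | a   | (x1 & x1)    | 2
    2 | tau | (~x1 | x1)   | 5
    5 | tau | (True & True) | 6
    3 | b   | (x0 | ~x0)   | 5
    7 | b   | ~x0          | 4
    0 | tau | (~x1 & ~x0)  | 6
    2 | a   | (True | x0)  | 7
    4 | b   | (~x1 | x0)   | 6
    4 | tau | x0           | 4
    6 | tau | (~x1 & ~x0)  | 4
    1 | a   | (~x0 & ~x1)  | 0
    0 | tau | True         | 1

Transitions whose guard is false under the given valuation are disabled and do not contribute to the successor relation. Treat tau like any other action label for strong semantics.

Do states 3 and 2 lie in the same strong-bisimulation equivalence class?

Refine partition for ~:
  round 0: {{0,1,2,3,4,5,6,7}}
  round 1: {{0,5},{1,7},{2},{3},{4},{6}}
  round 2: {{0},{1,7},{2},{3},{4},{5},{6}}
Fixed point at round 3; 7 class(es).
[3]={3}  [2]={2}

Answer: NOT BISIMILAR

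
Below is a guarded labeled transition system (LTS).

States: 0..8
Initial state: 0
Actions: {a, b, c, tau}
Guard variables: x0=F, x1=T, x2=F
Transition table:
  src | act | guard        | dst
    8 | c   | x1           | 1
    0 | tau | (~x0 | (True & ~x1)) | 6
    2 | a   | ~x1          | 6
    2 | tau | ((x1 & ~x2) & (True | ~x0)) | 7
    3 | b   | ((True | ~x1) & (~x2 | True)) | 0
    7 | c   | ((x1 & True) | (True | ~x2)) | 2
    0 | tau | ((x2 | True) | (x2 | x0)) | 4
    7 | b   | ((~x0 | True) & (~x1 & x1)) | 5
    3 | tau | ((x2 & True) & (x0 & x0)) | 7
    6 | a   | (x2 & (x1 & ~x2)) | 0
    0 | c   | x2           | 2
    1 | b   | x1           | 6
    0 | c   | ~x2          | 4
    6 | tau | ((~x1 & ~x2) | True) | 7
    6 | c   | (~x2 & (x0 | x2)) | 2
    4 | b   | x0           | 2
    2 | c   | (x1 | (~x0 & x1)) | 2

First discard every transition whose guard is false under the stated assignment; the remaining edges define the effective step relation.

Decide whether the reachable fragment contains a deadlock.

Reachable = {0,2,4,6,7}
  0: c→4  tau→4  tau→6  [3 out]
  2: c→2  tau→7  [2 out]
  4: ∅  [no exit]
  6: tau→7  [1 out]
  7: c→2  [1 out]
trace reaching 4: tau

Answer: DEADLOCK at state 4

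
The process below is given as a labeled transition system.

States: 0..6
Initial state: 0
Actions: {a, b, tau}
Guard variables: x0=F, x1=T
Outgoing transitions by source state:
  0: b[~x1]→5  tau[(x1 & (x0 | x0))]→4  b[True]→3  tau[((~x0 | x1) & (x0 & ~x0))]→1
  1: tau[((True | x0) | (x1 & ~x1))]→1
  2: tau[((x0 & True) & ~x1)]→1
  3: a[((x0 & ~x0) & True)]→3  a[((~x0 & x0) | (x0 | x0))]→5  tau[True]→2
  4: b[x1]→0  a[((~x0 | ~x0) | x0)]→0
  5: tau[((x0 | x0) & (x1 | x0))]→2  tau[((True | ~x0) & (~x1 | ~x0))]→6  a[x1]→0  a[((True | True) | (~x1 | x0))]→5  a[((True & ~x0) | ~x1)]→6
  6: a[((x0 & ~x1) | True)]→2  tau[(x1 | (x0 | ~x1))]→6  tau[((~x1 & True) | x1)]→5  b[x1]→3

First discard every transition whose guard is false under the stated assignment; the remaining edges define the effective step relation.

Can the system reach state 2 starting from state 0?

After dropping false guards: 13 live edges.
depth 0: {0}
depth 1: {3}  now seen {0,3}
depth 2: {2}  now seen {0,2,3}
Reachable = {0,2,3}
witness 2: b·tau

Answer: REACHABLE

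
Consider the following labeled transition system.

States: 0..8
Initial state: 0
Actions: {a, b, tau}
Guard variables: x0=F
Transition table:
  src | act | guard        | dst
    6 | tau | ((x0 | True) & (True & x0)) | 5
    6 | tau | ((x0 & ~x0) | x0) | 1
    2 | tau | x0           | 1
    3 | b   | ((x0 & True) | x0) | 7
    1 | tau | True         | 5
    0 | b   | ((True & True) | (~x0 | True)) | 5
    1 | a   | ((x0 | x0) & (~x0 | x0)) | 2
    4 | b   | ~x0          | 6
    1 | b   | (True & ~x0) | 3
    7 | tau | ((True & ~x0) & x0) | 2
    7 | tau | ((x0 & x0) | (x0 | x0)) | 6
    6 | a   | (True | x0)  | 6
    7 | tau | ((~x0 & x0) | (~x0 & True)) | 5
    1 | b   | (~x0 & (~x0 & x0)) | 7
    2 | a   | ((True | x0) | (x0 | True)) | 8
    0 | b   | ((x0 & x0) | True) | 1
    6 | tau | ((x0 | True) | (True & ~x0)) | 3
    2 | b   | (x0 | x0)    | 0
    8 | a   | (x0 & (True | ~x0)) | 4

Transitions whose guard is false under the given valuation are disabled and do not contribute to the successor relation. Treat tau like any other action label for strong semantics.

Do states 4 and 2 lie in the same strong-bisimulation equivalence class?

Answer: NOT BISIMILAR

Analysis:
Compute ~ classes (split until stable):
  π0 = {{0,1,2,3,4,5,6,7,8}}
  π1 = {{0,4},{1},{2},{3,5,8},{6},{7}}
  π2 = {{0},{1},{2},{3,5,8},{4},{6},{7}}
Fixed point at round 3; 7 class(es).
[4]={4}  [2]={2}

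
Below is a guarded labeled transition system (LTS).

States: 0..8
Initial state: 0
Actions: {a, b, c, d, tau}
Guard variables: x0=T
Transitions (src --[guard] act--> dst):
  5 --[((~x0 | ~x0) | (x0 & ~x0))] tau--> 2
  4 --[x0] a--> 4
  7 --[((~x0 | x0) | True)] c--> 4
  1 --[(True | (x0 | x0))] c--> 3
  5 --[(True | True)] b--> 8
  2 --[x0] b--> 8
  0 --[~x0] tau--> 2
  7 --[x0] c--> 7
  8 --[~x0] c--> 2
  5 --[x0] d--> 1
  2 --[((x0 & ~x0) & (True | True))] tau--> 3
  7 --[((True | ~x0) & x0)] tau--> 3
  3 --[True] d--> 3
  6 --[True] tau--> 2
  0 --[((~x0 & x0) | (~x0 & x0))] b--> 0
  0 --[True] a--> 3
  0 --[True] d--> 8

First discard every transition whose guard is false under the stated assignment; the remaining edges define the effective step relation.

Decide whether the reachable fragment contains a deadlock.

Reachable = {0,3,8}
  0: a→3  d→8  [2 exit(s)]
  3: d→3  [1 exit(s)]
  8: ∅  [no exit]
Path to 8: d

Answer: DEADLOCK at state 8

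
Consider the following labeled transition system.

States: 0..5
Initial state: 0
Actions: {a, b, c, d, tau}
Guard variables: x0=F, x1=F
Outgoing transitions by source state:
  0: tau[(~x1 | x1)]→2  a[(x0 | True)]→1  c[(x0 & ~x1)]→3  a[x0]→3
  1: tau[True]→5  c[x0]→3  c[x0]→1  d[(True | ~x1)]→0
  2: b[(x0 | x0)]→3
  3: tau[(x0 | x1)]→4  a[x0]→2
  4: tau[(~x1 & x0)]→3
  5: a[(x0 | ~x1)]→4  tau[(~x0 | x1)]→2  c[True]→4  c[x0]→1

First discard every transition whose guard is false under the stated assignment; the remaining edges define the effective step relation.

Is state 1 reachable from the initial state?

7 transition(s) survive guard evaluation.
Layer 0: {0}
Layer 1: {1,2}  now seen {0,1,2}
Layer 2: {5}  now seen {0,1,2,5}
Layer 3: {4}  now seen {0,1,2,4,5}
Reach set: {0,1,2,4,5}
Path to 1: a

Answer: REACHABLE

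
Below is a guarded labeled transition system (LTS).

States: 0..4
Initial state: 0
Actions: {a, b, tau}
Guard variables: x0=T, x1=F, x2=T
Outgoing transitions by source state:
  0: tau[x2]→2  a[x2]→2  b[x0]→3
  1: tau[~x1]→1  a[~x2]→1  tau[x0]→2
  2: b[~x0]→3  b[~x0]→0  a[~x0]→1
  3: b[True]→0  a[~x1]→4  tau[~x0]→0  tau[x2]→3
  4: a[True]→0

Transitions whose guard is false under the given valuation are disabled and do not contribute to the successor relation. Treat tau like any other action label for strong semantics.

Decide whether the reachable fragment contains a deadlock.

Answer: DEADLOCK at state 2

Working:
Reach set: {0,2,3,4}
  0: a→2  b→3  tau→2  [3 exit(s)]
  2: ∅  [STUCK]
  3: a→4  b→0  tau→3  [3 exit(s)]
  4: a→0  [1 exit(s)]
witness 2: tau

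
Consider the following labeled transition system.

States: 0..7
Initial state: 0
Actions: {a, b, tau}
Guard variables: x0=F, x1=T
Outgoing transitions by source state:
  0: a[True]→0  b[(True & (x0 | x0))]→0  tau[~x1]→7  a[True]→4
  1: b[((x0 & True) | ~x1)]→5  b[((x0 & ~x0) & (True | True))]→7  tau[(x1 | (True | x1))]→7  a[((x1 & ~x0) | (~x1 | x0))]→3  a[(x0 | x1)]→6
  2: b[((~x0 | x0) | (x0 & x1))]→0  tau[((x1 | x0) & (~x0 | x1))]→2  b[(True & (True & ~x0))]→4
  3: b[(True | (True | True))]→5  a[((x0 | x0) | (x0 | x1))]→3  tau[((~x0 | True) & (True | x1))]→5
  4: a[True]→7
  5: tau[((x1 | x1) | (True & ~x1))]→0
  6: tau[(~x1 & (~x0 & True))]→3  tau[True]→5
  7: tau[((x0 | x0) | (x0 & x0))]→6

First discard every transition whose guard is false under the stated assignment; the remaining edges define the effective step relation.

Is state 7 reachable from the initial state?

Answer: REACHABLE

Trace:
Guard filter leaves 14 enabled edge(s).
depth 0: {0}
depth 1: {4}  now seen {0,4}
depth 2: {7}  now seen {0,4,7}
Reach set: {0,4,7}
witness 7: a·a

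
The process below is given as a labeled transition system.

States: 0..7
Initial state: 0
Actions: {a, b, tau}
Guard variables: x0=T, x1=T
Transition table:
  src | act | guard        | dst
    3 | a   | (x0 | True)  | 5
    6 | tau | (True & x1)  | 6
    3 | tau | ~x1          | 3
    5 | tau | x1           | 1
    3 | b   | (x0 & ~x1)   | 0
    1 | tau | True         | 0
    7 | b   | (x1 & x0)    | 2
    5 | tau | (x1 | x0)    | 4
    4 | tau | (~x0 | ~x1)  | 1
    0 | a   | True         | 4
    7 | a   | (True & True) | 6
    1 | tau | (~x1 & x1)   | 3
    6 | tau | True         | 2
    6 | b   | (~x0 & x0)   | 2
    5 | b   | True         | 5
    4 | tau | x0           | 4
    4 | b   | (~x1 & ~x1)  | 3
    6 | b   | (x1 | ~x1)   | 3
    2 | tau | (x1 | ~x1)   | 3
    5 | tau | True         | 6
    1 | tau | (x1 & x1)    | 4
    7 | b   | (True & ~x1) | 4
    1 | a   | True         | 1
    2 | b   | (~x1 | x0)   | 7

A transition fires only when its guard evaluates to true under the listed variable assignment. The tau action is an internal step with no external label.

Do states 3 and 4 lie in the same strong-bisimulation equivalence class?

Refine partition for ~:
  round 0: {{0,1,2,3,4,5,6,7}}
  round 1: {{0,3},{1},{2,5,6},{4},{7}}
  round 2: {{0},{1},{2},{3},{4},{5},{6},{7}}
stable after 3 split(s): 8 block(s)
class of 3: {3}; class of 4: {4}

Answer: NOT BISIMILAR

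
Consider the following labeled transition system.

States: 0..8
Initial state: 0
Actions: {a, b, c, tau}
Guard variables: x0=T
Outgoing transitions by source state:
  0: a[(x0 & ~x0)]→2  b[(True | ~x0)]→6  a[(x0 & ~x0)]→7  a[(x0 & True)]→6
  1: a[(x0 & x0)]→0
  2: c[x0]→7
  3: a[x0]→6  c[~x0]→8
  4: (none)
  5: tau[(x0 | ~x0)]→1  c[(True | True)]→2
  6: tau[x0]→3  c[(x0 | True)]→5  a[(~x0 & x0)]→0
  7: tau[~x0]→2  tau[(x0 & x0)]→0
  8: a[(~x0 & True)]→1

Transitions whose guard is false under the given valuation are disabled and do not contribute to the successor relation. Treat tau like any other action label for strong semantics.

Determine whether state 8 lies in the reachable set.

Guard filter leaves 10 enabled edge(s).
Layer 0: {0}
Layer 1: {6}  now seen {0,6}
Layer 2: {3,5}  now seen {0,3,5,6}
Layer 3: {1,2}  now seen {0,1,2,3,5,6}
Layer 4: {7}  now seen {0,1,2,3,5,6,7}
Reach set: {0,1,2,3,5,6,7}

Answer: UNREACHABLE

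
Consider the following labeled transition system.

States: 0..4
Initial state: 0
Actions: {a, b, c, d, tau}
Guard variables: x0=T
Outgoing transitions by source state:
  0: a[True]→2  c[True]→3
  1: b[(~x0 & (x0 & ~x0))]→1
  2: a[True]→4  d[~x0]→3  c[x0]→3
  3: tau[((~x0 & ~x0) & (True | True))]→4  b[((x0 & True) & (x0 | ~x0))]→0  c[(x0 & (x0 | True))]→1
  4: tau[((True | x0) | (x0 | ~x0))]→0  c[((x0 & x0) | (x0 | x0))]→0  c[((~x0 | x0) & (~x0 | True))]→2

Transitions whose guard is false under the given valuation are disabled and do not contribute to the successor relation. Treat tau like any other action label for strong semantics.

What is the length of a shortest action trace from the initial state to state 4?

Answer: 2

Analysis:
Layered search for 4:
  Layer 0: {0}
  Layer 1: {2,3}
  Layer 2: {1,4}
4 enters at depth 2; path a·a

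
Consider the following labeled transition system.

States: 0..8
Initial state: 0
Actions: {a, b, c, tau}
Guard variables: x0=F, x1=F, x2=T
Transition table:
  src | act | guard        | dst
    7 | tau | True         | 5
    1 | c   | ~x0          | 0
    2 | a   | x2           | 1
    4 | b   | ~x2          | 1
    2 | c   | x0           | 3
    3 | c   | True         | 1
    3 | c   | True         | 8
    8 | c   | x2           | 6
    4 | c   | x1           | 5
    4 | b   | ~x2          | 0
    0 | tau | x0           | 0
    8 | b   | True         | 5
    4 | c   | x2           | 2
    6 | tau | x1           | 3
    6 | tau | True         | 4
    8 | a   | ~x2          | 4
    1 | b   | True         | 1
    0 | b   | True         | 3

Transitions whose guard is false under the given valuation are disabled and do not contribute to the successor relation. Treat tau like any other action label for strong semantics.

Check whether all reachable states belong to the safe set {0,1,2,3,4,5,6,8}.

Answer: INVARIANT HOLDS

Working:
Allowed set {0,1,2,3,4,5,6,8}
Reach set: {0,1,2,3,4,5,6,8}
  0: ok
  1: ok
  2: ok
  3: ok
  4: ok
  5: ok
  6: ok
  8: ok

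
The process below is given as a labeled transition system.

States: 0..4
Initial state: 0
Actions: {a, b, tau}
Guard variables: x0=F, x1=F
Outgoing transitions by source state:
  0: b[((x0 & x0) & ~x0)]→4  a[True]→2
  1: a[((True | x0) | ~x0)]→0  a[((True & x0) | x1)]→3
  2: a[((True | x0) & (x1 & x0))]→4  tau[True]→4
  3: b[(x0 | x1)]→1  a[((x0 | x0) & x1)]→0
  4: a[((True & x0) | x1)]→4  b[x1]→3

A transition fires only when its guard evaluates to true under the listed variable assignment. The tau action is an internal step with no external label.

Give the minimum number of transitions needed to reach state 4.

Answer: 2

Working:
BFS to 4:
  Layer 0: {0}
  Layer 1: {2}
  Layer 2: {4}
4 enters at depth 2; path a·tau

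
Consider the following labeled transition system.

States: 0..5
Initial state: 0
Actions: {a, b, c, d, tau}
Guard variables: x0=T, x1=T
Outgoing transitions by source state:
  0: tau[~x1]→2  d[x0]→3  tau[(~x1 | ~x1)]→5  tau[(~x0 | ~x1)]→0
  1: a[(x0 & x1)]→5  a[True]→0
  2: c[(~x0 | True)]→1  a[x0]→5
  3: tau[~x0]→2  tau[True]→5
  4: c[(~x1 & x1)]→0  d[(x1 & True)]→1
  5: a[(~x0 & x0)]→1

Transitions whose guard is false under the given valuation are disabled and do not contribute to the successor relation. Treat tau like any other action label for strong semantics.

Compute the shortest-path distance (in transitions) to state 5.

Layered search for 5:
  L0 = {0}
  L1 = {3}
  L2 = {5}
depth(5)=2, e.g. d·tau

Answer: 2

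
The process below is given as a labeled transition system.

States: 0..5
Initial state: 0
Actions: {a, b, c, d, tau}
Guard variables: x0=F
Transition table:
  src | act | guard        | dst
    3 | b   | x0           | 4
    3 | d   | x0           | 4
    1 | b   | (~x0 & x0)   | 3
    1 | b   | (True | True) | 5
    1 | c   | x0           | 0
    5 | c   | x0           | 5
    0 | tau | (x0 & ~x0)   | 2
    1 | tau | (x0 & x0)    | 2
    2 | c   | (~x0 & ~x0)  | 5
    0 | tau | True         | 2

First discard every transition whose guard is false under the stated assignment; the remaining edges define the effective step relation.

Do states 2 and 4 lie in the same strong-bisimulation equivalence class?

Answer: NOT BISIMILAR

Trace:
Bisimulation quotient by refinement:
  P[0] = {{0,1,2,3,4,5}}
  P[1] = {{0},{1},{2},{3,4,5}}
stable after 2 split(s): 4 block(s)
class of 2: {2}; class of 4: {3,4,5}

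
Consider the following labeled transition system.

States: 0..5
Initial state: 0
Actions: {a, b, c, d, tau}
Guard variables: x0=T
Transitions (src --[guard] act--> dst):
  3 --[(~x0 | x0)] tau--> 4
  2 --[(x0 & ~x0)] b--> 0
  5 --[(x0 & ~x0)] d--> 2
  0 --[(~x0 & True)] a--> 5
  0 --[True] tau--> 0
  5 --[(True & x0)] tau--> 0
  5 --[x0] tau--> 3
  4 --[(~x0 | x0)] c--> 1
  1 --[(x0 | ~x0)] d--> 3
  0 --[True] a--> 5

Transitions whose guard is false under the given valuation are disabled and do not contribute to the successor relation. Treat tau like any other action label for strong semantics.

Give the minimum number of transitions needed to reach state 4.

Answer: 3

Analysis:
Breadth-first toward 4:
  Layer 0: {0}
  Layer 1: {5}
  Layer 2: {3}
  Layer 3: {4}
4 enters at depth 3; path a·tau·tau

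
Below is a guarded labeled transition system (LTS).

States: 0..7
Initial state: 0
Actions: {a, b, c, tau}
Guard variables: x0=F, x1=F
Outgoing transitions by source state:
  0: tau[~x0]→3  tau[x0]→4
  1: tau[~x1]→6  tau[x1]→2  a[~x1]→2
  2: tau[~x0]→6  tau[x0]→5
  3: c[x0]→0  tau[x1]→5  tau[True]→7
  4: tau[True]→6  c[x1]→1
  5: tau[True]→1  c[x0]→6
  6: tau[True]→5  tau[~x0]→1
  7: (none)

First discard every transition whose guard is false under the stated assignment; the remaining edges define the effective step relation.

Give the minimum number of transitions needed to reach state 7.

Answer: 2

Analysis:
Breadth-first toward 7:
  L0 = {0}
  L1 = {3}
  L2 = {7}
depth(7)=2, e.g. tau·tau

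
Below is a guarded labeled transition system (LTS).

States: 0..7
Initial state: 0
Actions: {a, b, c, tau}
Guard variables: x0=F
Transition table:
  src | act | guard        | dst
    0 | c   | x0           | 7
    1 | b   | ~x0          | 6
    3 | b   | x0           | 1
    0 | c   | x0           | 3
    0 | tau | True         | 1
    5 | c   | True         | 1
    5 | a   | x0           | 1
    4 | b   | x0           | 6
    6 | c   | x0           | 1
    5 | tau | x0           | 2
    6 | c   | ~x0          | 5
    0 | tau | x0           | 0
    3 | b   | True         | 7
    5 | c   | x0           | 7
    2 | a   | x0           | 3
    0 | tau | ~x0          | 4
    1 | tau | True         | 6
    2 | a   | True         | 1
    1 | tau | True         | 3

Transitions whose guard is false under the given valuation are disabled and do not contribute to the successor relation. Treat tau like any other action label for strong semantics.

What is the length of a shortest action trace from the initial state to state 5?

Answer: 3

Working:
Layered search for 5:
  depth 0: {0}
  depth 1: {1,4}
  depth 2: {3,6}
  depth 3: {5,7}
5 enters at depth 3; path tau·b·c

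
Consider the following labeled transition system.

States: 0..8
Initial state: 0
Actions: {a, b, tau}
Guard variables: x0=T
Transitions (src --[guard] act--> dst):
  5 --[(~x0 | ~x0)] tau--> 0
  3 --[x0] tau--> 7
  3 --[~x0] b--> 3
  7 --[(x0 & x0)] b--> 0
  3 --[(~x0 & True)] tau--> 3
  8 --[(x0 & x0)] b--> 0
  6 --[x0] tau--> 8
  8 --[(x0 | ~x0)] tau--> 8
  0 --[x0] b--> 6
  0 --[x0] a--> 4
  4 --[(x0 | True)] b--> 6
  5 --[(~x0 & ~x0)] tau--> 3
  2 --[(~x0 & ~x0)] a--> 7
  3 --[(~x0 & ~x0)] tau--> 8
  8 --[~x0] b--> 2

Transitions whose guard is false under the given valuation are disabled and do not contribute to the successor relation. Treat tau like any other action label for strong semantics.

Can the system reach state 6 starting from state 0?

Answer: REACHABLE

Working:
8 transition(s) survive guard evaluation.
Layer 0: {0}
Layer 1: {4,6}  now seen {0,4,6}
Layer 2: {8}  now seen {0,4,6,8}
Reach set: {0,4,6,8}
trace reaching 6: b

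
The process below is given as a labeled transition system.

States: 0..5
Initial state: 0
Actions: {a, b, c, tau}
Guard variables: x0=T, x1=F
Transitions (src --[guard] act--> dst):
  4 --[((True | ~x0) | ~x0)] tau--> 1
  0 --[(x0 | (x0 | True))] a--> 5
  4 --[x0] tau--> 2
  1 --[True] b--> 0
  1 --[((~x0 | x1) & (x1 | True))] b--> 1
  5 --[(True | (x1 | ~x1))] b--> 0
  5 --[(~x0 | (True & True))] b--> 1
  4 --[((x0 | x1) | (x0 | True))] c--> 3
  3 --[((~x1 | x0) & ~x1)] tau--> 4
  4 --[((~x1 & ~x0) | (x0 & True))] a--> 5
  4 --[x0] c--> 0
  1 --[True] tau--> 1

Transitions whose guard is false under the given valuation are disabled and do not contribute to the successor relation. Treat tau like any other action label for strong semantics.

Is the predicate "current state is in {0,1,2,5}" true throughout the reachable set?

Inv-set: {0,1,2,5}
Reach set: {0,1,5}
  0: ✓
  1: ✓
  5: ✓

Answer: INVARIANT HOLDS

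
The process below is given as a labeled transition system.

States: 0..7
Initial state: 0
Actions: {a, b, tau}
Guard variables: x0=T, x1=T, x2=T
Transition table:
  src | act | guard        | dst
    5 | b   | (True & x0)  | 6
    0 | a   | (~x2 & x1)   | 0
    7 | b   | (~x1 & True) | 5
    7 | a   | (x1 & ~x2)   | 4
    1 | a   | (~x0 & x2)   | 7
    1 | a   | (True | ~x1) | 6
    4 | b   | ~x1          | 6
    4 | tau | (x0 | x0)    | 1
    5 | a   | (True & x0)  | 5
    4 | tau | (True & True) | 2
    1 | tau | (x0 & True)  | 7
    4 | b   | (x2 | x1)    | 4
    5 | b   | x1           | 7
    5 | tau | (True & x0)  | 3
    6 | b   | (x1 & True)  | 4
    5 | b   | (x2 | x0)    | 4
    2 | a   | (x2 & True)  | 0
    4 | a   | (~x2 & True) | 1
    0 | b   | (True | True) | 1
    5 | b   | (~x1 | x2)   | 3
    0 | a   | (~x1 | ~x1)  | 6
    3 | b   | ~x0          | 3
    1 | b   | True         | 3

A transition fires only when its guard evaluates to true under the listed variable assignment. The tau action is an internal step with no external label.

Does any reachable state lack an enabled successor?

Answer: DEADLOCK at state 3

Analysis:
Reachable = {0,1,2,3,4,6,7}
  0: b→1  [1 out]
  1: a→6  b→3  tau→7  [3 out]
  2: a→0  [1 out]
  3: ∅  [STUCK]
  4: b→4  tau→1  tau→2  [3 out]
  6: b→4  [1 out]
  7: ∅  [STUCK]
witness 3: b·b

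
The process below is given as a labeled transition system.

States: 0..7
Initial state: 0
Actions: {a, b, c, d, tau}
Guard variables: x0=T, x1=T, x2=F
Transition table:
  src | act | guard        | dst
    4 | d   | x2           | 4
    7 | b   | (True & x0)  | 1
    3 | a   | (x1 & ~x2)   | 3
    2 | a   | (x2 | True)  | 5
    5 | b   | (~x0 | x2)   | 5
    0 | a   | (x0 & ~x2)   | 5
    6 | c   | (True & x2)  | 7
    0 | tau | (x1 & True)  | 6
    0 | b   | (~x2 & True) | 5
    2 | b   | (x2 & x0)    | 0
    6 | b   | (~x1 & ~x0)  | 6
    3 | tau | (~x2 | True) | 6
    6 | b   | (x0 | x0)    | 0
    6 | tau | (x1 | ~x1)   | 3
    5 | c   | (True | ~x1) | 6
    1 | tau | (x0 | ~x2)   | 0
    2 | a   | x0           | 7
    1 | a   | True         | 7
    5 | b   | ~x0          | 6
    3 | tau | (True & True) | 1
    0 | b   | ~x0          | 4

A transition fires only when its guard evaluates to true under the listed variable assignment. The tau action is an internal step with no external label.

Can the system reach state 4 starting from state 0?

Guard filter leaves 14 enabled edge(s).
depth 0: {0}
depth 1: {5,6}  cumulative {0,5,6}
depth 2: {3}  cumulative {0,3,5,6}
depth 3: {1}  cumulative {0,1,3,5,6}
depth 4: {7}  cumulative {0,1,3,5,6,7}
Reachable = {0,1,3,5,6,7}

Answer: UNREACHABLE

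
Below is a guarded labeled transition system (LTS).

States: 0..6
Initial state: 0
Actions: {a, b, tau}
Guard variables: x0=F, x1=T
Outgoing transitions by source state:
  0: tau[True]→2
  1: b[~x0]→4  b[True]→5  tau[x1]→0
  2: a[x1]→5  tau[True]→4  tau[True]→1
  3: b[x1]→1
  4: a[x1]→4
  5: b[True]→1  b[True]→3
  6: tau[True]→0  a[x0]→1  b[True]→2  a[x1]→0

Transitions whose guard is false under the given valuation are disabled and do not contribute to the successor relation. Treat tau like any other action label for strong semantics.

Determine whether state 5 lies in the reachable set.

After dropping false guards: 14 live edges.
depth 0: {0}
depth 1: {2}  total {0,2}
depth 2: {1,4,5}  total {0,1,2,4,5}
depth 3: {3}  total {0,1,2,3,4,5}
Reach set: {0,1,2,3,4,5}
Path to 5: tau·a

Answer: REACHABLE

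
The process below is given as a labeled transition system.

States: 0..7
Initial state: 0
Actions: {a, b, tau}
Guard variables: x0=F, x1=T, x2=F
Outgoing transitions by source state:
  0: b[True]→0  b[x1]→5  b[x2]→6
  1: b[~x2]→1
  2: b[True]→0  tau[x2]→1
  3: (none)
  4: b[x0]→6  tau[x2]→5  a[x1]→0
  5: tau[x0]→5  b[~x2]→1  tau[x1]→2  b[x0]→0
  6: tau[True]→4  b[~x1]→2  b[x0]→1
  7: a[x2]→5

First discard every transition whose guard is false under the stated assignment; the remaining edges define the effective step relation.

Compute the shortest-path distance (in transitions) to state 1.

BFS to 1:
  L0 = {0}
  L1 = {5}
  L2 = {1,2}
first hit 1 at d=2 via b·b

Answer: 2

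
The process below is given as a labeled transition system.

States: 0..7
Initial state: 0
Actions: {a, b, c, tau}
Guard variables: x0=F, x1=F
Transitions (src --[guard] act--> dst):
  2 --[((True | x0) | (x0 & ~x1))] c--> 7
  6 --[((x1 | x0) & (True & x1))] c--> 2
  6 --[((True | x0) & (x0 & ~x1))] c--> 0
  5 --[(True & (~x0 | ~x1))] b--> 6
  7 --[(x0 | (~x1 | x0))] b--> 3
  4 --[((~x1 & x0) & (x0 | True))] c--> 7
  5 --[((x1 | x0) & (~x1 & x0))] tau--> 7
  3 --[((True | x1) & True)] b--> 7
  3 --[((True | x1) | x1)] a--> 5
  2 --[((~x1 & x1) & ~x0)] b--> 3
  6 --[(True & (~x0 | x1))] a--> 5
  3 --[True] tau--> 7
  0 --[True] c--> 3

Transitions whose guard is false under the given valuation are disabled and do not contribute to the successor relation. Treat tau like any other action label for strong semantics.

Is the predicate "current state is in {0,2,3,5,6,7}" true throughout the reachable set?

Inv-set: {0,2,3,5,6,7}
Reach set: {0,3,5,6,7}
  0: ok
  3: ok
  5: ok
  6: ok
  7: ok

Answer: INVARIANT HOLDS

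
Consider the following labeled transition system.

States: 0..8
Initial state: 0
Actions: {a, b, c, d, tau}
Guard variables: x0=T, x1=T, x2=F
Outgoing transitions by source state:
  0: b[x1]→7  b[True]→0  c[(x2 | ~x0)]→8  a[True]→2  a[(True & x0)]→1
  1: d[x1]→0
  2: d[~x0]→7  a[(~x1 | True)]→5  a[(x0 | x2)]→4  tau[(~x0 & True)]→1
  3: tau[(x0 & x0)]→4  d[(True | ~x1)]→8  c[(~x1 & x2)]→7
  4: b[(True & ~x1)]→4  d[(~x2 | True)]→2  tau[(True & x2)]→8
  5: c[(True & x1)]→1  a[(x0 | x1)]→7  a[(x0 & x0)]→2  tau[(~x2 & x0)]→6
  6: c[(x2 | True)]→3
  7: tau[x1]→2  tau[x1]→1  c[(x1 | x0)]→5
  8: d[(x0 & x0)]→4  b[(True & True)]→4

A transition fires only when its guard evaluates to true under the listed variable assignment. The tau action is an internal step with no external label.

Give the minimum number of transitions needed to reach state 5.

Answer: 2

Trace:
Layered search for 5:
  depth 0: {0}
  depth 1: {1,2,7}
  depth 2: {4,5}
5 enters at depth 2; path a·a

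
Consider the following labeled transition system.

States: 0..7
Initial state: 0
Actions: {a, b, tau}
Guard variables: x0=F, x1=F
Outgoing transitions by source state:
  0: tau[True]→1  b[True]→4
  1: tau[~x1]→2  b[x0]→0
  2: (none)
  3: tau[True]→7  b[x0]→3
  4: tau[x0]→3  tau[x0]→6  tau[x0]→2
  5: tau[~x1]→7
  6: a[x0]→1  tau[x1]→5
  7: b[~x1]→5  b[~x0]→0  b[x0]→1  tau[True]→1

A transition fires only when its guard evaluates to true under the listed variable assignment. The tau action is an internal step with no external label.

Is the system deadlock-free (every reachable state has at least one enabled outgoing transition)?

Answer: DEADLOCK at state 2

Working:
Reachable = {0,1,2,4}
  0: b→4  tau→1  [2 out]
  1: tau→2  [1 out]
  2: ∅  [deadlock]
  4: ∅  [deadlock]
trace reaching 2: tau·tau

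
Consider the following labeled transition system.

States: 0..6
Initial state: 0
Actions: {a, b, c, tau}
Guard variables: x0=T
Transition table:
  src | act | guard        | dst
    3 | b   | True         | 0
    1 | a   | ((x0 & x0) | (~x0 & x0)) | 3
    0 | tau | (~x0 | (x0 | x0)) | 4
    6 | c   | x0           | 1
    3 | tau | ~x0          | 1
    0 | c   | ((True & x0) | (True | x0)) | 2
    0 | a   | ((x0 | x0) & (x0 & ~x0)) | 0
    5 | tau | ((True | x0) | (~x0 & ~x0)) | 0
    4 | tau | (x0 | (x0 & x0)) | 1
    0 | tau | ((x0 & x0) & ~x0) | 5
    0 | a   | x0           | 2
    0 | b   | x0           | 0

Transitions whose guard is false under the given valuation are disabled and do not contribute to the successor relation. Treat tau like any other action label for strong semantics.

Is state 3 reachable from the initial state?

Guard filter leaves 9 enabled edge(s).
L0 = {0}
L1 = {2,4}  cumulative {0,2,4}
L2 = {1}  cumulative {0,1,2,4}
L3 = {3}  cumulative {0,1,2,3,4}
Reach set: {0,1,2,3,4}
witness 3: tau·tau·a

Answer: REACHABLE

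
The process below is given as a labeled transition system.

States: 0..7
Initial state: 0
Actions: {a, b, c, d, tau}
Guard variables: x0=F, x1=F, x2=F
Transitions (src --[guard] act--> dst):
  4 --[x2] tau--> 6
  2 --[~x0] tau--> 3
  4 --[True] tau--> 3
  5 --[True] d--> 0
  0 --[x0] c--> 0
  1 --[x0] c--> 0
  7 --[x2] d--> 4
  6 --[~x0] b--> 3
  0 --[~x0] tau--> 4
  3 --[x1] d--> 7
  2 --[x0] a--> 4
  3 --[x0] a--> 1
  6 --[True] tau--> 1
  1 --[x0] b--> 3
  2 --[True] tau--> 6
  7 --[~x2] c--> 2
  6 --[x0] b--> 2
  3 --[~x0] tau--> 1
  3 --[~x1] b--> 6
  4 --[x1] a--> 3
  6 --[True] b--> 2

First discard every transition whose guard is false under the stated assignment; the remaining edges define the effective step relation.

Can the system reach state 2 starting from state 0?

Guard filter leaves 11 enabled edge(s).
Layer 0: {0}
Layer 1: {4}  total {0,4}
Layer 2: {3}  total {0,3,4}
Layer 3: {1,6}  total {0,1,3,4,6}
Layer 4: {2}  total {0,1,2,3,4,6}
R = {0,1,2,3,4,6}
trace reaching 2: tau·tau·b·b

Answer: REACHABLE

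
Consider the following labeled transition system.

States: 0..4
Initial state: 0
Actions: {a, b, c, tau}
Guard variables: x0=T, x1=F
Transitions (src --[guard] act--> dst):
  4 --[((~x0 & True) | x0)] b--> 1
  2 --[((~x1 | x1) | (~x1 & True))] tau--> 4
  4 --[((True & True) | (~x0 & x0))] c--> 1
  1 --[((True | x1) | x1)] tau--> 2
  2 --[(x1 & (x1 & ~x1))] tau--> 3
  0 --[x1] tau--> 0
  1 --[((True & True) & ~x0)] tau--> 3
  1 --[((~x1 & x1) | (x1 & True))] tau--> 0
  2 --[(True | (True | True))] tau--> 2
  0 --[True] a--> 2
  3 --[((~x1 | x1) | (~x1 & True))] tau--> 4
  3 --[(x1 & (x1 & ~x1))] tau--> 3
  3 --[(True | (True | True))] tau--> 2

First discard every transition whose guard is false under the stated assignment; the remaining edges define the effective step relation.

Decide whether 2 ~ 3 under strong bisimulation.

Refine partition for ~:
  P[0] = {{0,1,2,3,4}}
  P[1] = {{0},{1,2,3},{4}}
  P[2] = {{0},{1},{2,3},{4}}
Fixed point at round 3; 4 class(es).
class of 2: {2,3}; class of 3: {2,3}

Answer: BISIMILAR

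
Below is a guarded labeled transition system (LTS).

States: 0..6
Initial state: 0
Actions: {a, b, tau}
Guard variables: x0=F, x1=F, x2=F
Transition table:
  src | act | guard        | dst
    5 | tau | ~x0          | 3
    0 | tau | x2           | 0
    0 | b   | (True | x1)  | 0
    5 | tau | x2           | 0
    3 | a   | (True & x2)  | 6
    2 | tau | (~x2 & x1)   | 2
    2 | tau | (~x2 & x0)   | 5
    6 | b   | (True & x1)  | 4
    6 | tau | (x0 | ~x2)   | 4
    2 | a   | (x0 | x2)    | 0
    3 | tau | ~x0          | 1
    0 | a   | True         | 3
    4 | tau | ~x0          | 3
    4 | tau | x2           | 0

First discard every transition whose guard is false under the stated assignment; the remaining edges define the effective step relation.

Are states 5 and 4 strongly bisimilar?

Answer: BISIMILAR

Trace:
Bisimulation quotient by refinement:
  P[0] = {{0,1,2,3,4,5,6}}
  P[1] = {{0},{1,2},{3,4,5,6}}
  P[2] = {{0},{1,2},{3},{4,5,6}}
  P[3] = {{0},{1,2},{3},{4,5},{6}}
5 equivalence class(es) (converged in 4)
5∈{4,5}, 4∈{4,5}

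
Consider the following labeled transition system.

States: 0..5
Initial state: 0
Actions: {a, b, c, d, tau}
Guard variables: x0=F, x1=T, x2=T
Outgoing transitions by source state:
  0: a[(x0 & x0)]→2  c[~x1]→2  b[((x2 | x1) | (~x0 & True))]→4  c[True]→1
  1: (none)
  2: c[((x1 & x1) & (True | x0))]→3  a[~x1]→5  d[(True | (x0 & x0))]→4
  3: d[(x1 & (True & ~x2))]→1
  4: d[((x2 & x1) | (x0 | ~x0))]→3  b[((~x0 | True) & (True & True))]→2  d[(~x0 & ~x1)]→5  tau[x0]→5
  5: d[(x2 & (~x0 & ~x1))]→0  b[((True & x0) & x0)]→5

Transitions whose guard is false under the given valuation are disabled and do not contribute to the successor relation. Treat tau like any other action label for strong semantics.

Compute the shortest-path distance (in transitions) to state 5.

Answer: UNREACHABLE

Trace:
BFS to 5:
  Layer 0: {0}
  Layer 1: {1,4}
  Layer 2: {2,3}
5 never appears.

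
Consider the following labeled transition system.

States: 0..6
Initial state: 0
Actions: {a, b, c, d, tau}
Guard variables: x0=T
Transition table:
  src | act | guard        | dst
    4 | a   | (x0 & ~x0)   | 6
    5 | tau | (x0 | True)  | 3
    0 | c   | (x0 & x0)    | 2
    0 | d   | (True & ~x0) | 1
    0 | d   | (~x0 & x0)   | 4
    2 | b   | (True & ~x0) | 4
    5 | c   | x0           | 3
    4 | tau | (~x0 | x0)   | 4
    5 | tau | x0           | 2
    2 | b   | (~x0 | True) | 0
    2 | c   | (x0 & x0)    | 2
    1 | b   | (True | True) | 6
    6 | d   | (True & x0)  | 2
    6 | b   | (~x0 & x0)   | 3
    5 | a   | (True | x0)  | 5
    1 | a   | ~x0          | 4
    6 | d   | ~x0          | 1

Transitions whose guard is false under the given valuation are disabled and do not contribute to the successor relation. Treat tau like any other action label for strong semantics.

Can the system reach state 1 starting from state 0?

Answer: UNREACHABLE

Working:
After dropping false guards: 10 live edges.
Layer 0: {0}
Layer 1: {2}  total {0,2}
Reach set: {0,2}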